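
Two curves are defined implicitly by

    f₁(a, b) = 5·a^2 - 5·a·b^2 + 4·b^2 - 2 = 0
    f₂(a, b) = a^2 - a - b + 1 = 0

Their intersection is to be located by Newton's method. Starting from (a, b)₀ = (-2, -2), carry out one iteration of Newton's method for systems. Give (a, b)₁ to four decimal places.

At (-2, -2): F = (74.0000, 9.0000).
Jacobian J = [[10·a - 5·b^2, -10·a·b + 8·b], [2·a - 1, -1]].
At the point, J = [[-40.0000, -56.0000], [-5.0000, -1.0000]] (det J = -240.0000).
Solving J·Δ = −F gives Δ = (1.7917, 0.0417).
Then the next iterate is (a, b)₁ = (-0.2083, -1.9583).

(-0.2083, -1.9583)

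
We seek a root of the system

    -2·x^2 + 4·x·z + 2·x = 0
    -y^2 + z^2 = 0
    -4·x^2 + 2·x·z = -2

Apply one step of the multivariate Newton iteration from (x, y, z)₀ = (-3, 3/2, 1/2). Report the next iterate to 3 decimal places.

(-1.706, 0.575, -0.275)

At (-3, 3/2, 1/2): F = (-30.000, -2.000, -37.000).
Jacobian J = [[-4·x + 4·z + 2, 0, 4·x], [0, -2·y, 2·z], [-8·x + 2·z, 0, 2·x]].
At the point, J = [[16.000, 0.000, -12.000], [0.000, -3.000, 1.000], [25.000, 0.000, -6.000]] (det J = -612.000).
Solving J·Δ = −F gives Δ = (1.294, -0.925, -0.775).
Then the next iterate is (x, y, z)₁ = (-1.706, 0.575, -0.275).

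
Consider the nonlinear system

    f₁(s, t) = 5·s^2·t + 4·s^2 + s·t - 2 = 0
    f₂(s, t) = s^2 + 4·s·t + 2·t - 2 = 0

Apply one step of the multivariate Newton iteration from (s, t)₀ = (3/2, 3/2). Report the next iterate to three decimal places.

At (3/2, 3/2): F = (26.125, 12.250).
Jacobian J = [[10·s·t + 8·s + t, 5·s^2 + s], [2·s + 4·t, 4·s + 2]].
At the point, J = [[36.000, 12.750], [9.000, 8.000]] (det J = 173.250).
Solving J·Δ = −F gives Δ = (-0.305, -1.188).
Then the next iterate is (s, t)₁ = (1.195, 0.312).

(1.195, 0.312)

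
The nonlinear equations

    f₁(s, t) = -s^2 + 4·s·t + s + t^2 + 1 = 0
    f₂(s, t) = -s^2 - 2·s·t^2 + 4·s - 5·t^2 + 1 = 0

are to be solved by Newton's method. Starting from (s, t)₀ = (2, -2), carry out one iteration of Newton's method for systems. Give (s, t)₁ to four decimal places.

At (2, -2): F = (-13.0000, -31.0000).
Jacobian J = [[-2·s + 4·t + 1, 4·s + 2·t], [-2·s - 2·t^2 + 4, -4·s·t - 10·t]].
At the point, J = [[-11.0000, 4.0000], [-8.0000, 36.0000]] (det J = -364.0000).
Solving J·Δ = −F gives Δ = (-0.9451, 0.6511).
Then the next iterate is (s, t)₁ = (1.0549, -1.3489).

(1.0549, -1.3489)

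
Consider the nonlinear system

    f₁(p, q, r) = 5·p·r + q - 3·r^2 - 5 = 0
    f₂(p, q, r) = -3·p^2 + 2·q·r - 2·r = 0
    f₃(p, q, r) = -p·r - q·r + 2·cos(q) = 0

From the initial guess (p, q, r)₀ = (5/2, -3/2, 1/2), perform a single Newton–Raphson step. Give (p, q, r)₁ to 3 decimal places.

(0.915, -1.445, 1.017)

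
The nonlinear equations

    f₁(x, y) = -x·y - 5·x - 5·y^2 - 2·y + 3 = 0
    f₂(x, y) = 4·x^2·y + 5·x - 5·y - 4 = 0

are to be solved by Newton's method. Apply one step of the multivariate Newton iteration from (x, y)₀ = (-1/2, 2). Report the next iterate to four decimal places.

At (-1/2, 2): F = (-17.5000, -14.5000).
Jacobian J = [[-y - 5, -x - 10·y - 2], [8·x·y + 5, 4·x^2 - 5]].
At the point, J = [[-7.0000, -21.5000], [-3.0000, -4.0000]] (det J = -36.5000).
Solving J·Δ = −F gives Δ = (-6.6233, 1.3425).
Then the next iterate is (x, y)₁ = (-7.1233, 3.3425).

(-7.1233, 3.3425)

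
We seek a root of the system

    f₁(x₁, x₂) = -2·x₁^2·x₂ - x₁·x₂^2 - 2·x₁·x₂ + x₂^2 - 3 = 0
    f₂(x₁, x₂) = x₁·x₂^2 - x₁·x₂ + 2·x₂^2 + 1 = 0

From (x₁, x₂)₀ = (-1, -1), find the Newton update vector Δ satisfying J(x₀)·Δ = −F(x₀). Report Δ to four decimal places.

At (-1, -1): F = (-1.0000, 1.0000).
Jacobian J = [[-4·x₁·x₂ - x₂^2 - 2·x₂, -2·x₁^2 - 2·x₁·x₂ - 2·x₁ + 2·x₂], [x₂^2 - x₂, 2·x₁·x₂ - x₁ + 4·x₂]].
At the point, J = [[-3.0000, -4.0000], [2.0000, -1.0000]] (det J = 11.0000).
Solving J·Δ = −F gives Δ = (-0.4545, 0.0909).

(-0.4545, 0.0909)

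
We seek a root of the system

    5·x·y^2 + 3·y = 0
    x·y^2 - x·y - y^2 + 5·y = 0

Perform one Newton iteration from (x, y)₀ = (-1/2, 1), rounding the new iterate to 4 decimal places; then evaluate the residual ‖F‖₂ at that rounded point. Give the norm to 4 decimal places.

6.0797

At (-1/2, 1): F = (0.5000, 4.0000).
Jacobian J = [[5·y^2, 10·x·y + 3], [y^2 - y, 2·x·y - x - 2·y + 5]].
At the point, J = [[5.0000, -2.0000], [0.0000, 2.5000]] (det J = 12.5000).
Solving J·Δ = −F gives Δ = (-0.7400, -1.6000).
Then the next iterate is (x, y)₁ = (-1.2400, -0.6000).
Re-evaluating at (-1.2400, -0.6000): F = (-4.0320, -4.5504), so ‖F‖₂ = 6.0797.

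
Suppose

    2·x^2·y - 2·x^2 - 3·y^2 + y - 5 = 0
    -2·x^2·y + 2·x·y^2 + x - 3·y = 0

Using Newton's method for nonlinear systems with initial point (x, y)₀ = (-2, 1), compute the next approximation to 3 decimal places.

At (-2, 1): F = (-7.000, -17.000).
Jacobian J = [[4·x·y - 4·x, 2·x^2 - 6·y + 1], [-4·x·y + 2·y^2 + 1, -2·x^2 + 4·x·y - 3]].
At the point, J = [[0.000, 3.000], [11.000, -19.000]] (det J = -33.000).
Solving J·Δ = −F gives Δ = (5.576, 2.333).
Then the next iterate is (x, y)₁ = (3.576, 3.333).

(3.576, 3.333)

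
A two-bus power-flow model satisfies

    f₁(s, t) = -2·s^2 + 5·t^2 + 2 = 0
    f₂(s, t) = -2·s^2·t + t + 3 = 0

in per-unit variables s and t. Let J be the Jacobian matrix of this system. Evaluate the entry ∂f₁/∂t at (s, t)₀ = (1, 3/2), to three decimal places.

15.000

∂f₁/∂t = 10·t.
At (1, 3/2) this is 15.000.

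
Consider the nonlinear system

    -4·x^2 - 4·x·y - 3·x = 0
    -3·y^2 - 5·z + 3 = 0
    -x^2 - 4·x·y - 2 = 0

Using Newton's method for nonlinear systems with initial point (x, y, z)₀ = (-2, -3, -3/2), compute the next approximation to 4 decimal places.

At (-2, -3, -3/2): F = (-34.0000, -16.5000, -30.0000).
Jacobian J = [[-8·x - 4·y - 3, -4·x, 0], [0, -6·y, -5], [-2·x - 4·y, -4·x, 0]].
At the point, J = [[25.0000, 8.0000, 0.0000], [0.0000, 18.0000, -5.0000], [16.0000, 8.0000, 0.0000]] (det J = 360.0000).
Solving J·Δ = −F gives Δ = (0.4444, 2.8611, 7.0000).
Then the next iterate is (x, y, z)₁ = (-1.5556, -0.1389, 5.5000).

(-1.5556, -0.1389, 5.5000)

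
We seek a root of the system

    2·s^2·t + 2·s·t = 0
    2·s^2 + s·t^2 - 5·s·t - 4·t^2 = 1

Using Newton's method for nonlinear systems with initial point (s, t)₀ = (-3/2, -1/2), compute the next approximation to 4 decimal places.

At (-3/2, -1/2): F = (-0.7500, -1.6250).
Jacobian J = [[4·s·t + 2·t, 2·s^2 + 2·s], [4·s + t^2 - 5·t, 2·s·t - 5·s - 8·t]].
At the point, J = [[2.0000, 1.5000], [-3.2500, 13.0000]] (det J = 30.8750).
Solving J·Δ = −F gives Δ = (0.2368, 0.1842).
Then the next iterate is (s, t)₁ = (-1.2632, -0.3158).

(-1.2632, -0.3158)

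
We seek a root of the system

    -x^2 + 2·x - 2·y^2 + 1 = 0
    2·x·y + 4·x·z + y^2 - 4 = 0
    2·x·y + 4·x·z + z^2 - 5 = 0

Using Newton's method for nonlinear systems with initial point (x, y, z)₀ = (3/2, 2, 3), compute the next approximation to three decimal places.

At (3/2, 2, 3): F = (-6.250, 24.000, 28.000).
Jacobian J = [[-2·x + 2, -4·y, 0], [2·y + 4·z, 2·x + 2·y, 4·x], [2·y + 4·z, 2·x, 4·x + 2·z]].
At the point, J = [[-1.000, -8.000, 0.000], [16.000, 7.000, 6.000], [16.000, 3.000, 12.000]] (det J = 702.000).
Solving J·Δ = −F gives Δ = (-0.780, -0.684, -1.123).
Then the next iterate is (x, y, z)₁ = (0.720, 1.316, 1.877).

(0.720, 1.316, 1.877)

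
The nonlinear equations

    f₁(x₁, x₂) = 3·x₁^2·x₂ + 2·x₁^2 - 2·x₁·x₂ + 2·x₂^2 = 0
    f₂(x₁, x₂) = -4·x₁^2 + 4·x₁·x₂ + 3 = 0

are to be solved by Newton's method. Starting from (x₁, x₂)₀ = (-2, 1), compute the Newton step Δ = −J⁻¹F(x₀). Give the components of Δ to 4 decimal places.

(0.9464, -0.2589)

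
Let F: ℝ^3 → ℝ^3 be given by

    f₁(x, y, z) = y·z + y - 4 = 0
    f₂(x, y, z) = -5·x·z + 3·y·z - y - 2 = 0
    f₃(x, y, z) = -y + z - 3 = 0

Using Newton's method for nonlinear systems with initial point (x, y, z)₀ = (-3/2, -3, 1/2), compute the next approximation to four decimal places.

At (-3/2, -3, 1/2): F = (-8.5000, 0.2500, 0.5000).
Jacobian J = [[0, z + 1, y], [-5·z, 3·z - 1, -5·x + 3·y], [0, -1, 1]].
At the point, J = [[0.0000, 1.5000, -3.0000], [-2.5000, 0.5000, -1.5000], [0.0000, -1.0000, 1.0000]] (det J = -3.7500).
Solving J·Δ = −F gives Δ = (2.2667, -4.6667, -5.1667).
Then the next iterate is (x, y, z)₁ = (0.7667, -7.6667, -4.6667).

(0.7667, -7.6667, -4.6667)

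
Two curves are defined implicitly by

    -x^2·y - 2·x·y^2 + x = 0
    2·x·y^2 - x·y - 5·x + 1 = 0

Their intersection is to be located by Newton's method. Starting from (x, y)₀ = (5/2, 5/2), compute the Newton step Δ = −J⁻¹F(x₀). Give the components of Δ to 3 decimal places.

At (5/2, 5/2): F = (-44.375, 13.500).
Jacobian J = [[-2·x·y - 2·y^2 + 1, -x^2 - 4·x·y], [2·y^2 - y - 5, 4·x·y - x]].
At the point, J = [[-24.000, -31.250], [5.000, 22.500]] (det J = -383.750).
Solving J·Δ = −F gives Δ = (-1.502, -0.266).

(-1.502, -0.266)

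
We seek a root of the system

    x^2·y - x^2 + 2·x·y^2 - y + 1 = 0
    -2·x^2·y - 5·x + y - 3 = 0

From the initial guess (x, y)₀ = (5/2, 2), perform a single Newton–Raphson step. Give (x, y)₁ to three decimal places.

(1.085, 1.729)

At (5/2, 2): F = (25.250, -38.500).
Jacobian J = [[2·x·y - 2·x + 2·y^2, x^2 + 4·x·y - 1], [-4·x·y - 5, -2·x^2 + 1]].
At the point, J = [[13.000, 25.250], [-25.000, -11.500]] (det J = 481.750).
Solving J·Δ = −F gives Δ = (-1.415, -0.271).
Then the next iterate is (x, y)₁ = (1.085, 1.729).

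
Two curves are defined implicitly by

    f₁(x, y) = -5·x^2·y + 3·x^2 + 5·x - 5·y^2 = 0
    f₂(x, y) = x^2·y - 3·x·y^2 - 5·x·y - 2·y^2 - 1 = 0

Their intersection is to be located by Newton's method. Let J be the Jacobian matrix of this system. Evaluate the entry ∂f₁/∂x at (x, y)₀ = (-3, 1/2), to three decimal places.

2.000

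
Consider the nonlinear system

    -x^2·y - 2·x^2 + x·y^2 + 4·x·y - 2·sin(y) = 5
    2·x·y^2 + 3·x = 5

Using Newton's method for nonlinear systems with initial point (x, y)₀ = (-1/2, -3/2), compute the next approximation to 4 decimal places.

(-4.2747, 10.8534)

At (-1/2, -3/2): F = (-1.255010, -8.7500).
Jacobian J = [[-2·x·y - 4·x + y^2 + 4·y, -x^2 + 2·x·y + 4·x - 2·cos(y)], [2·y^2 + 3, 4·x·y]].
At the point, J = [[-3.2500, -0.891474], [7.5000, 3.0000]] (det J = -3.063942).
Solving J·Δ = −F gives Δ = (-3.7747, 12.3534).
Then the next iterate is (x, y)₁ = (-4.2747, 10.8534).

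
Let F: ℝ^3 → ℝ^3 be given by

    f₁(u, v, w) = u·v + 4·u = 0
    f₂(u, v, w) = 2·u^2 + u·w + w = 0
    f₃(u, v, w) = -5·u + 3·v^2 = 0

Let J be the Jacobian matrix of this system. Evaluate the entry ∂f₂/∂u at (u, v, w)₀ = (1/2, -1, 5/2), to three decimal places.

4.500

∂f₂/∂u = 4·u + w.
At (1/2, -1, 5/2) this is 4.500.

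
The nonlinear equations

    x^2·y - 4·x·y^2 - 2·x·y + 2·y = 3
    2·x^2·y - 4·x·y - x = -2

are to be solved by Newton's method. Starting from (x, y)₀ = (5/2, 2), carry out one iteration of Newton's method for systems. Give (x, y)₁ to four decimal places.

(2.3045, 1.0600)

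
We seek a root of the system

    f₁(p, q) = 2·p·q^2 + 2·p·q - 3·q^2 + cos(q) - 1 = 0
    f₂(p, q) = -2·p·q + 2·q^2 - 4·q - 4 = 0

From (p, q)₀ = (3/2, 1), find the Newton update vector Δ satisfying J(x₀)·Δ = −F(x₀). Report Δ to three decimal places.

(1.537, -4.024)

At (3/2, 1): F = (2.54030, -9.000).
Jacobian J = [[2·q^2 + 2·q, 4·p·q + 2·p - 6·q - sin(q)], [-2·q, -2·p + 4·q - 4]].
At the point, J = [[4.000, 2.15853], [-2.000, -3.000]] (det J = -7.68294).
Solving J·Δ = −F gives Δ = (1.537, -4.024).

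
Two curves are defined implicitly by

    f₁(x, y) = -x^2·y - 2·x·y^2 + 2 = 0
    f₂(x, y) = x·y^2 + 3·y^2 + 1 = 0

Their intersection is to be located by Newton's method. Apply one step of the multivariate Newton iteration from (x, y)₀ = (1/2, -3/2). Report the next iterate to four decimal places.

(1.5160, -0.4370)

At (1/2, -3/2): F = (0.1250, 8.8750).
Jacobian J = [[-2·x·y - 2·y^2, -x^2 - 4·x·y], [y^2, 2·x·y + 6·y]].
At the point, J = [[-3.0000, 2.7500], [2.2500, -10.5000]] (det J = 25.3125).
Solving J·Δ = −F gives Δ = (1.0160, 1.0630).
Then the next iterate is (x, y)₁ = (1.5160, -0.4370).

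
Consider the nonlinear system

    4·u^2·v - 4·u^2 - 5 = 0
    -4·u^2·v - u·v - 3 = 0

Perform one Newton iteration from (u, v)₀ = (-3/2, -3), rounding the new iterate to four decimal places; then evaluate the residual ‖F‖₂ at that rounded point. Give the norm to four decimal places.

At (-3/2, -3): F = (-41.0000, 19.5000).
Jacobian J = [[8·u·v - 8·u, 4·u^2], [-8·u·v - v, -4·u^2 - u]].
At the point, J = [[48.0000, 9.0000], [-33.0000, -7.5000]] (det J = -63.0000).
Solving J·Δ = −F gives Δ = (2.0952, -6.6190).
Then the next iterate is (u, v)₁ = (0.5952, -9.6190).
Re-evaluating at (0.5952, -9.6190): F = (-20.047677, 16.355854), so ‖F‖₂ = 25.8732.

25.8732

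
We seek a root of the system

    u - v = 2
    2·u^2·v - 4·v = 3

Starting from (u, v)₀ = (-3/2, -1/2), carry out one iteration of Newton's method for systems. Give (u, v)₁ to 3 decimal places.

(-0.143, -2.143)

At (-3/2, -1/2): F = (-3.000, -3.250).
Jacobian J = [[1, -1], [4·u·v, 2·u^2 - 4]].
At the point, J = [[1.000, -1.000], [3.000, 0.500]] (det J = 3.500).
Solving J·Δ = −F gives Δ = (1.357, -1.643).
Then the next iterate is (u, v)₁ = (-0.143, -2.143).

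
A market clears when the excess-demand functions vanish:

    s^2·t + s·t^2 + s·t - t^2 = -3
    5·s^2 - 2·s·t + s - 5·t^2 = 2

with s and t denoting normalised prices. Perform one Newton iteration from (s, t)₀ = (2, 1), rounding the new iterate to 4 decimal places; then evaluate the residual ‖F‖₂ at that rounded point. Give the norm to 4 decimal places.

At (2, 1): F = (10.0000, 11.0000).
Jacobian J = [[2·s·t + t^2 + t, s^2 + 2·s·t + s - 2·t], [10·s - 2·t + 1, -2·s - 10·t]].
At the point, J = [[6.0000, 8.0000], [19.0000, -14.0000]] (det J = -236.0000).
Solving J·Δ = −F gives Δ = (-0.9661, -0.5254).
Then the next iterate is (s, t)₁ = (1.0339, 0.4746).
Re-evaluating at (1.0339, 0.4746): F = (4.005648, 2.271042), so ‖F‖₂ = 4.6047.

4.6047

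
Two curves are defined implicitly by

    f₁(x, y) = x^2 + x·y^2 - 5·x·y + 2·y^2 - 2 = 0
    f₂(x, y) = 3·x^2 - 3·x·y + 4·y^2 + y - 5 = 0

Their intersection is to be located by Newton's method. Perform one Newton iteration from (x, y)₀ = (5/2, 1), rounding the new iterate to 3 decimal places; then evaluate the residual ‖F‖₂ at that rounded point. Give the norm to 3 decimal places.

At (5/2, 1): F = (-3.750, 11.250).
Jacobian J = [[2·x + y^2 - 5·y, 2·x·y - 5·x + 4·y], [6·x - 3·y, -3·x + 8·y + 1]].
At the point, J = [[1.000, -3.500], [12.000, 1.500]] (det J = 43.500).
Solving J·Δ = −F gives Δ = (-0.776, -1.293).
Then the next iterate is (x, y)₁ = (1.724, -0.293).
Re-evaluating at (1.724, -0.293): F = (3.81754, 5.48232), so ‖F‖₂ = 6.681.

6.681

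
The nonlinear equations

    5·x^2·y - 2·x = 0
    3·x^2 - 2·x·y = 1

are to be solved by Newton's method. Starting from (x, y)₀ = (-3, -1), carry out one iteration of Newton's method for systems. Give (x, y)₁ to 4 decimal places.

At (-3, -1): F = (-39.0000, 20.0000).
Jacobian J = [[10·x·y - 2, 5·x^2], [6·x - 2·y, -2·x]].
At the point, J = [[28.0000, 45.0000], [-16.0000, 6.0000]] (det J = 888.0000).
Solving J·Δ = −F gives Δ = (1.2770, 0.0721).
Then the next iterate is (x, y)₁ = (-1.7230, -0.9279).

(-1.7230, -0.9279)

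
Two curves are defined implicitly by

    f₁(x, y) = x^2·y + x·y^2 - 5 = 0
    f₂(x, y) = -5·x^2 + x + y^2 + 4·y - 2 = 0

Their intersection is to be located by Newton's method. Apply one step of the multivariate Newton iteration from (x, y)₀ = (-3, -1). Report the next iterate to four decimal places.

(-1.3126, -0.6541)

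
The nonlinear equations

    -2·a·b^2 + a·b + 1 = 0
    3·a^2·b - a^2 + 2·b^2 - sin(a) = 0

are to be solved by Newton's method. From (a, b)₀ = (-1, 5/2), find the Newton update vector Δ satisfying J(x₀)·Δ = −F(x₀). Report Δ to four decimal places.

At (-1, 5/2): F = (11.0000, 19.841471).
Jacobian J = [[-2·b^2 + b, -4·a·b + a], [6·a·b - 2·a - cos(a), 3·a^2 + 4·b]].
At the point, J = [[-10.0000, 9.0000], [-13.540302, 13.0000]] (det J = -8.137279).
Solving J·Δ = −F gives Δ = (-4.3716, -6.0796).

(-4.3716, -6.0796)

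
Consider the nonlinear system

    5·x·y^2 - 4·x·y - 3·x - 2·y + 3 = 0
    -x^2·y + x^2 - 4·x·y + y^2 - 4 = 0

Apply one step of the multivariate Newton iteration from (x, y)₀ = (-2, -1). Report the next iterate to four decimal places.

At (-2, -1): F = (-7.0000, -3.0000).
Jacobian J = [[5·y^2 - 4·y - 3, 10·x·y - 4·x - 2], [-2·x·y + 2·x - 4·y, -x^2 - 4·x + 2·y]].
At the point, J = [[6.0000, 26.0000], [-4.0000, 2.0000]] (det J = 116.0000).
Solving J·Δ = −F gives Δ = (-0.5517, 0.3966).
Then the next iterate is (x, y)₁ = (-2.5517, -0.6034).

(-2.5517, -0.6034)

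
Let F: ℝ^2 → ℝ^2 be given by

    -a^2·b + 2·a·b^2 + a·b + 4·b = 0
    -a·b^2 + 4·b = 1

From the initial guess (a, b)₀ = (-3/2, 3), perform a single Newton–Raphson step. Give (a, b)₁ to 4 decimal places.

(-1.9066, 0.8339)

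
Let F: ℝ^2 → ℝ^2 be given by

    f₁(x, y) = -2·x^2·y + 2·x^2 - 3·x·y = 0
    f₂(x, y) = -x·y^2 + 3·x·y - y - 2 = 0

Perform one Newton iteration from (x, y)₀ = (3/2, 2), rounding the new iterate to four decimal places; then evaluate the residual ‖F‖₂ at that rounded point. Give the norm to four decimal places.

4.0152

At (3/2, 2): F = (-13.5000, -1.0000).
Jacobian J = [[-4·x·y + 4·x - 3·y, -2·x^2 - 3·x], [-y^2 + 3·y, -2·x·y + 3·x - 1]].
At the point, J = [[-12.0000, -9.0000], [2.0000, -2.5000]] (det J = 48.0000).
Solving J·Δ = −F gives Δ = (-0.5156, -0.8125).
Then the next iterate is (x, y)₁ = (0.9844, 1.1875).
Re-evaluating at (0.9844, 1.1875): F = (-3.870316, -1.068733), so ‖F‖₂ = 4.0152.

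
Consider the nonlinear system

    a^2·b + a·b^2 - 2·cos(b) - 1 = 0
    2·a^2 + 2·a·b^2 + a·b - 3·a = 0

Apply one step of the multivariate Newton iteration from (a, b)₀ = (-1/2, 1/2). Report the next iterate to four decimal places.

At (-1/2, 1/2): F = (-2.755165, 1.5000).
Jacobian J = [[2·a·b + b^2, a^2 + 2·a·b + 2·sin(b)], [4·a + 2·b^2 + b - 3, 4·a·b + a]].
At the point, J = [[-0.2500, 0.708851], [-4.0000, -1.5000]] (det J = 3.210404).
Solving J·Δ = −F gives Δ = (-0.9561, 3.5496).
Then the next iterate is (a, b)₁ = (-1.4561, 4.0496).

(-1.4561, 4.0496)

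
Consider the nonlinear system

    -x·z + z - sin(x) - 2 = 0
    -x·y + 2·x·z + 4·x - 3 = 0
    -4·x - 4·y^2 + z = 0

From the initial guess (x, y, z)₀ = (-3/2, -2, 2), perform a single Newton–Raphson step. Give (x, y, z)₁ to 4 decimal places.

(0.0748, -1.0879, 1.7054)

At (-3/2, -2, 2): F = (3.997495, -18.0000, -8.0000).
Jacobian J = [[-z - cos(x), 0, -x + 1], [-y + 2·z + 4, -x, 2·x], [-4, -8·y, 1]].
At the point, J = [[-2.070737, 0.0000, 2.5000], [10.0000, 1.5000, -3.0000], [-4.0000, 16.0000, 1.0000]] (det J = 312.498509).
Solving J·Δ = −F gives Δ = (1.5748, 0.9121, -0.2946).
Then the next iterate is (x, y, z)₁ = (0.0748, -1.0879, 1.7054).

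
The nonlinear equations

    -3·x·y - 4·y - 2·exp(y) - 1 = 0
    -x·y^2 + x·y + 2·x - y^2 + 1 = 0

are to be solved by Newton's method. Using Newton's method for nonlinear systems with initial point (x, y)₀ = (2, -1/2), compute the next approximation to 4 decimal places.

(-0.3413, -0.5647)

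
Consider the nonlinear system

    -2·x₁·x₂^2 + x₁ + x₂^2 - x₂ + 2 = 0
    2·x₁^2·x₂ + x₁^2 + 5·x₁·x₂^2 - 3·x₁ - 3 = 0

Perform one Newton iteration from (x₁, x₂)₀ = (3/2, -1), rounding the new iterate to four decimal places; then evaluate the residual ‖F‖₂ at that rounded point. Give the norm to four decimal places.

2.6559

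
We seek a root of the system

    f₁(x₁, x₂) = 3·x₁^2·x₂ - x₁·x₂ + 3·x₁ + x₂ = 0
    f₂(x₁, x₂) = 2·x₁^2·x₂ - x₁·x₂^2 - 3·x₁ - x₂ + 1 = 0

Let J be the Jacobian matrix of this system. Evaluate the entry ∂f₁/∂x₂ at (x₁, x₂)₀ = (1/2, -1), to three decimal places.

∂f₁/∂x₂ = 3·x₁^2 - x₁ + 1.
At (1/2, -1) this is 1.250.

1.250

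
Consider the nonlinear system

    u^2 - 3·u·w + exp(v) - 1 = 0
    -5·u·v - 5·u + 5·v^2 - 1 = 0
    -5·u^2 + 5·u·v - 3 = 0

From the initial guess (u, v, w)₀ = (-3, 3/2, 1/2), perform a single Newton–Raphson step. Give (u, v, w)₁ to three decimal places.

At (-3, 3/2, 1/2): F = (16.98169, 47.750, -70.500).
Jacobian J = [[2·u - 3·w, exp(v), -3·u], [-5·v - 5, -5·u + 10·v, 0], [-10·u + 5·v, 5·u, 0]].
At the point, J = [[-7.500, 4.48169, 9.000], [-12.500, 30.000, 0.000], [37.500, -15.000, 0.000]] (det J = -8437.500).
Solving J·Δ = −F gives Δ = (1.492, -0.970, -0.160).
Then the next iterate is (u, v, w)₁ = (-1.508, 0.530, 0.340).

(-1.508, 0.530, 0.340)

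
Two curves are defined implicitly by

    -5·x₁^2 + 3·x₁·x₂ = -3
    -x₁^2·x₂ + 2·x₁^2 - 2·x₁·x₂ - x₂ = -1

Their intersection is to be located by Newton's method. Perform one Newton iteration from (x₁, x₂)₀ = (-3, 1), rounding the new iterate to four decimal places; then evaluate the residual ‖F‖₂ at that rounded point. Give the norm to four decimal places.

12.4885

At (-3, 1): F = (-51.0000, 15.0000).
Jacobian J = [[-10·x₁ + 3·x₂, 3·x₁], [-2·x₁·x₂ + 4·x₁ - 2·x₂, -x₁^2 - 2·x₁ - 1]].
At the point, J = [[33.0000, -9.0000], [-8.0000, -4.0000]] (det J = -204.0000).
Solving J·Δ = −F gives Δ = (1.6618, 0.4265).
Then the next iterate is (x₁, x₂)₁ = (-1.3382, 1.4265).
Re-evaluating at (-1.3382, 1.4265): F = (-11.680723, 4.418396), so ‖F‖₂ = 12.4885.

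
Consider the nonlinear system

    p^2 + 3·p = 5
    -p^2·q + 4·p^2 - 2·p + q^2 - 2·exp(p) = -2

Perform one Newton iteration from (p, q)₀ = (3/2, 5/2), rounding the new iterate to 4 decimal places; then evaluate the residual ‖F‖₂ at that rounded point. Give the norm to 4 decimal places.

0.3573

At (3/2, 5/2): F = (1.7500, -0.338378).
Jacobian J = [[2·p + 3, 0], [-2·p·q + 8·p - 2·exp(p) - 2, -p^2 + 2·q]].
At the point, J = [[6.0000, 0.0000], [-6.463378, 2.7500]] (det J = 16.5000).
Solving J·Δ = −F gives Δ = (-0.2917, -0.5625).
Then the next iterate is (p, q)₁ = (1.2083, 1.9375).
Re-evaluating at (1.2083, 1.9375): F = (0.084889, -0.347044), so ‖F‖₂ = 0.3573.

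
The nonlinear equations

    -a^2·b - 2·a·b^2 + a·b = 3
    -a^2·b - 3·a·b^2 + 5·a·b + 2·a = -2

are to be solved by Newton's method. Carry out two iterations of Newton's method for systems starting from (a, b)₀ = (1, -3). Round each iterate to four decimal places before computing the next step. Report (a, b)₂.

At (1, -3): F = (-21.0000, -35.0000).
Jacobian J = [[-2·a·b - 2·b^2 + b, -a^2 - 4·a·b + a], [-2·a·b - 3·b^2 + 5·b + 2, -a^2 - 6·a·b + 5·a]].
At the point, J = [[-15.0000, 12.0000], [-34.0000, 22.0000]] (det J = 78.0000).
Solving J·Δ = −F gives Δ = (0.5385, 2.4231).
Then the next iterate is (a, b)₁ = (1.5385, -0.5769).
Round to (1.5385, -0.5769) and repeat: F = (-3.546116, 0.468608), J = [[0.532594, 2.721760], [-0.107820, 10.650882]].
Δ = (6.5445, 0.0223), so (a, b)₂ = (8.0830, -0.5546).

(8.0830, -0.5546)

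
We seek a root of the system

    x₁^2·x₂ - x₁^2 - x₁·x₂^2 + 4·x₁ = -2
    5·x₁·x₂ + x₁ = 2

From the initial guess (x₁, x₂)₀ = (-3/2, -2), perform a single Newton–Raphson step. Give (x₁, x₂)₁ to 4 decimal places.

(-0.7222, -1.4000)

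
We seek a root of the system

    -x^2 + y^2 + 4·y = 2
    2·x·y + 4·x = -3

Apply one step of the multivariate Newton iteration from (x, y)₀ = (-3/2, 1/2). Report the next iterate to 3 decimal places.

(-0.662, 0.397)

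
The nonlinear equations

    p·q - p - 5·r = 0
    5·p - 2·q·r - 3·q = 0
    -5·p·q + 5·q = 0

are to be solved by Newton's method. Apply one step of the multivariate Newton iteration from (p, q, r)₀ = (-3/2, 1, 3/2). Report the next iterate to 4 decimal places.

At (-3/2, 1, 3/2): F = (-7.5000, -13.5000, 12.5000).
Jacobian J = [[q - 1, p, -5], [5, -2·r - 3, -2·q], [-5·q, -5·p + 5, 0]].
At the point, J = [[0.0000, -1.5000, -5.0000], [5.0000, -6.0000, -2.0000], [-5.0000, 12.5000, 0.0000]] (det J = -177.5000).
Solving J·Δ = −F gives Δ = (1.7958, -0.2817, -1.4155).
Then the next iterate is (p, q, r)₁ = (0.2958, 0.7183, 0.0845).

(0.2958, 0.7183, 0.0845)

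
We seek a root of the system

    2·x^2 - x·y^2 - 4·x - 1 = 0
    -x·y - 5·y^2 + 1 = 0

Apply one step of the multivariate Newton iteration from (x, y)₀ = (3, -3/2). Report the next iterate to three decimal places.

(2.446, -0.952)

At (3, -3/2): F = (-1.750, -5.750).
Jacobian J = [[4·x - y^2 - 4, -2·x·y], [-y, -x - 10·y]].
At the point, J = [[5.750, 9.000], [1.500, 12.000]] (det J = 55.500).
Solving J·Δ = −F gives Δ = (-0.554, 0.548).
Then the next iterate is (x, y)₁ = (2.446, -0.952).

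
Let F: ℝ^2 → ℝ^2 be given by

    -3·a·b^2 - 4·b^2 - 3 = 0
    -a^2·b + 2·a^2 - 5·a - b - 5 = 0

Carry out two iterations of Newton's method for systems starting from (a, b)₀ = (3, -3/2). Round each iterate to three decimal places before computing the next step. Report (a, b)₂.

(2.955, -0.168)

At (3, -3/2): F = (-32.250, 13.000).
Jacobian J = [[-3·b^2, -6·a·b - 8·b], [-2·a·b + 4·a - 5, -a^2 - 1]].
At the point, J = [[-6.750, 39.000], [16.000, -10.000]] (det J = -556.500).
Solving J·Δ = −F gives Δ = (-0.332, 0.770).
Then the next iterate is (a, b)₁ = (2.668, -0.730).
Round to (2.668, -0.730) and repeat: F = (-9.39693, 1.82275), J = [[-1.59870, 17.52584], [9.56728, -8.11822]].
Δ = (0.287, 0.562), so (a, b)₂ = (2.955, -0.168).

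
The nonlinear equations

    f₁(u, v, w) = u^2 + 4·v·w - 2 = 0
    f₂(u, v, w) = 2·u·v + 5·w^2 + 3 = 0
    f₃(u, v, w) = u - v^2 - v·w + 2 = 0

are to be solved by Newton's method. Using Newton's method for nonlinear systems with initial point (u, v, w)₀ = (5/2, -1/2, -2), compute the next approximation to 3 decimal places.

At (5/2, -1/2, -2): F = (8.250, 20.500, 3.250).
Jacobian J = [[2·u, 4·w, 4·v], [2·v, 2·u, 10·w], [1, -2·v - w, -v]].
At the point, J = [[5.000, -8.000, -2.000], [-1.000, 5.000, -20.000], [1.000, 3.000, 0.500]] (det J = 484.500).
Solving J·Δ = −F gives Δ = (-2.120, -0.543, 0.995).
Then the next iterate is (u, v, w)₁ = (0.380, -1.043, -1.005).

(0.380, -1.043, -1.005)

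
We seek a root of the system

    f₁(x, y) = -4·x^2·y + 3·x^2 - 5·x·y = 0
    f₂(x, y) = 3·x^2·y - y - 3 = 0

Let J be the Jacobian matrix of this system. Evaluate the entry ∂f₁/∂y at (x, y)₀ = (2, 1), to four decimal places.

∂f₁/∂y = -4·x^2 - 5·x.
At (2, 1) this is -26.0000.

-26.0000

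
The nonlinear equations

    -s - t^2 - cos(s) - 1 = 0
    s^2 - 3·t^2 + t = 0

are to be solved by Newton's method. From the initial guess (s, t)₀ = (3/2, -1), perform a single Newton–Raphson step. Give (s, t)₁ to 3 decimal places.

At (3/2, -1): F = (-3.57074, -1.750).
Jacobian J = [[sin(s) - 1, -2·t], [2·s, -6·t + 1]].
At the point, J = [[-0.00251, 2.000], [3.000, 7.000]] (det J = -6.01754).
Solving J·Δ = −F gives Δ = (-3.572, 1.781).
Then the next iterate is (s, t)₁ = (-2.072, 0.781).

(-2.072, 0.781)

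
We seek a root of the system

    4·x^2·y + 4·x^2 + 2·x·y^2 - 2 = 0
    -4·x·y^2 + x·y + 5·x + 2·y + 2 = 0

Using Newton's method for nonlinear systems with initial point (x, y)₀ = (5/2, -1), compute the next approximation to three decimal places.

(1.000, -1.000)

At (5/2, -1): F = (3.000, 0.000).
Jacobian J = [[8·x·y + 8·x + 2·y^2, 4·x^2 + 4·x·y], [-4·y^2 + y + 5, -8·x·y + x + 2]].
At the point, J = [[2.000, 15.000], [0.000, 24.500]] (det J = 49.000).
Solving J·Δ = −F gives Δ = (-1.500, 0.000).
Then the next iterate is (x, y)₁ = (1.000, -1.000).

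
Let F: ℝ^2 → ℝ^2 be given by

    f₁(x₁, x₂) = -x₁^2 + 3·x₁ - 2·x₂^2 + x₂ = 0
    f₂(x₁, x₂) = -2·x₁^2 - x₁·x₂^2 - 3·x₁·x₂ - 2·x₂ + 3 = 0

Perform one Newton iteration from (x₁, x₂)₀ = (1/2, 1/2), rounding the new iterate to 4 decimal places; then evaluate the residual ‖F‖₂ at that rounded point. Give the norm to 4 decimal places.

0.7857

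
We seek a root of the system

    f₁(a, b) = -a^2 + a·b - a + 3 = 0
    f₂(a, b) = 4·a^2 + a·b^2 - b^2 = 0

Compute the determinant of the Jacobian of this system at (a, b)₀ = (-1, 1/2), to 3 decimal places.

J = [[-2·a + b - 1, a], [8·a + b^2, 2·a·b - 2·b]].
At the point, J = [[1.500, -1.000], [-7.750, -2.000]].
det J = -10.750.

-10.750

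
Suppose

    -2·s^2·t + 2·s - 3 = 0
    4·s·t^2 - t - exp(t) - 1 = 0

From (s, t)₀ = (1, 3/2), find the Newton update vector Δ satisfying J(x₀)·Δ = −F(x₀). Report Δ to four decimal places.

At (1, 3/2): F = (-4.0000, 2.018311).
Jacobian J = [[-4·s·t + 2, -2·s^2], [4·t^2, 8·s·t - exp(t) - 1]].
At the point, J = [[-4.0000, -2.0000], [9.0000, 6.518311]] (det J = -8.073244).
Solving J·Δ = −F gives Δ = (-2.7296, 3.4592).

(-2.7296, 3.4592)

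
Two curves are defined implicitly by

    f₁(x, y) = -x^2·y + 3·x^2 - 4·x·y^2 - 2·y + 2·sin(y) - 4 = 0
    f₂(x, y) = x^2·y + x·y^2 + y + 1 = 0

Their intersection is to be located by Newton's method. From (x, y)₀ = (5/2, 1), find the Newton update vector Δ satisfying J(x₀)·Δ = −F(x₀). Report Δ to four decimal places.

At (5/2, 1): F = (-1.817058, 10.7500).
Jacobian J = [[-2·x·y + 6·x - 4·y^2, -x^2 - 8·x·y + 2·cos(y) - 2], [2·x·y + y^2, x^2 + 2·x·y + 1]].
At the point, J = [[6.0000, -27.169395], [6.0000, 12.2500]] (det J = 236.516372).
Solving J·Δ = −F gives Δ = (-1.1408, -0.3188).

(-1.1408, -0.3188)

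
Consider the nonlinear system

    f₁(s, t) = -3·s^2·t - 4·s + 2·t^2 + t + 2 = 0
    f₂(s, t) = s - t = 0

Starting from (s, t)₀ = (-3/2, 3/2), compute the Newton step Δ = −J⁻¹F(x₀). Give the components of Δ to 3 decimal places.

At (-3/2, 3/2): F = (3.875, -3.000).
Jacobian J = [[-6·s·t - 4, -3·s^2 + 4·t + 1], [1, -1]].
At the point, J = [[9.500, 0.250], [1.000, -1.000]] (det J = -9.750).
Solving J·Δ = −F gives Δ = (-0.321, -3.321).

(-0.321, -3.321)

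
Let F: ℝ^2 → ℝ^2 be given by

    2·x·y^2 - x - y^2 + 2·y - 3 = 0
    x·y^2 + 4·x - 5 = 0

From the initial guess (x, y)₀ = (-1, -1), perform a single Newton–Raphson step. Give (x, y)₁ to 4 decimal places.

(0.7368, -0.3421)

At (-1, -1): F = (-7.0000, -10.0000).
Jacobian J = [[2·y^2 - 1, 4·x·y - 2·y + 2], [y^2 + 4, 2·x·y]].
At the point, J = [[1.0000, 8.0000], [5.0000, 2.0000]] (det J = -38.0000).
Solving J·Δ = −F gives Δ = (1.7368, 0.6579).
Then the next iterate is (x, y)₁ = (0.7368, -0.3421).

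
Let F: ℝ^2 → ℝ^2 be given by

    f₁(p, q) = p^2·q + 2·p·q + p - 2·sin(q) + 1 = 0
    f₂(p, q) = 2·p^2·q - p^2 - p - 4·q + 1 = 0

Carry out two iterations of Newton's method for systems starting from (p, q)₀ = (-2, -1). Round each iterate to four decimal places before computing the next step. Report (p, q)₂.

(-1.4826, -0.1997)

At (-2, -1): F = (0.682942, -5.0000).
Jacobian J = [[2·p·q + 2·q + 1, p^2 + 2·p - 2·cos(q)], [4·p·q - 2·p - 1, 2·p^2 - 4]].
At the point, J = [[3.0000, -1.080605], [11.0000, 4.0000]] (det J = 23.886651).
Solving J·Δ = −F gives Δ = (0.1118, 0.9425).
Then the next iterate is (p, q)₁ = (-1.8882, -0.0575).
Round to (-1.8882, -0.0575) and repeat: F = (-0.761125, -0.857109), J = [[1.102143, -2.207795], [3.210686, 3.130598]].
Δ = (0.4056, -0.1422), so (p, q)₂ = (-1.4826, -0.1997).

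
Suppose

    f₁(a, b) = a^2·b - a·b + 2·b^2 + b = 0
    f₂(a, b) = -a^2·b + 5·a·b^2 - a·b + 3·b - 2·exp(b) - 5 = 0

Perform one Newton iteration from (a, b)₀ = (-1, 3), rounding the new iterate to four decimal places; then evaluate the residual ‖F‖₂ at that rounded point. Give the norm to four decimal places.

99.7135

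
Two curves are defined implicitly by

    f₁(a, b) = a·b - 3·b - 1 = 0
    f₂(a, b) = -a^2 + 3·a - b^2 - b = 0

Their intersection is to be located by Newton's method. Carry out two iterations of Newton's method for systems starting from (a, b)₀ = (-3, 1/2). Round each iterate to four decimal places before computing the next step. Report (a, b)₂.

At (-3, 1/2): F = (-4.0000, -18.7500).
Jacobian J = [[b, a - 3], [-2·a + 3, -2·b - 1]].
At the point, J = [[0.5000, -6.0000], [9.0000, -2.0000]] (det J = 53.0000).
Solving J·Δ = −F gives Δ = (1.9717, -0.5024).
Then the next iterate is (a, b)₁ = (-1.0283, -0.0024).
Round to (-1.0283, -0.0024) and repeat: F = (-0.990332, -4.139907), J = [[-0.0024, -4.0283], [5.0566, -0.9952]].
Δ = (0.7702, -0.2463), so (a, b)₂ = (-0.2581, -0.2487).

(-0.2581, -0.2487)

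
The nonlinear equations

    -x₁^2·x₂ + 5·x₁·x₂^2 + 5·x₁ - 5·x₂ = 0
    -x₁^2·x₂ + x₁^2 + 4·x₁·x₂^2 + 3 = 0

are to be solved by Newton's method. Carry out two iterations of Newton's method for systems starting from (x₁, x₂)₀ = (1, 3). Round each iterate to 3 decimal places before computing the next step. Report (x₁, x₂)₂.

At (1, 3): F = (32.000, 37.000).
Jacobian J = [[-2·x₁·x₂ + 5·x₂^2 + 5, -x₁^2 + 10·x₁·x₂ - 5], [-2·x₁·x₂ + 2·x₁ + 4·x₂^2, -x₁^2 + 8·x₁·x₂]].
At the point, J = [[44.000, 24.000], [32.000, 23.000]] (det J = 244.000).
Solving J·Δ = −F gives Δ = (0.623, -2.475).
Then the next iterate is (x₁, x₂)₁ = (1.623, 0.525).
Round to (1.623, 0.525) and repeat: F = (6.34378, 6.04057), J = [[4.67397, 0.88662], [2.64435, 4.18247]].
Δ = (-1.231, -0.666), so (x₁, x₂)₂ = (0.392, -0.141).

(0.392, -0.141)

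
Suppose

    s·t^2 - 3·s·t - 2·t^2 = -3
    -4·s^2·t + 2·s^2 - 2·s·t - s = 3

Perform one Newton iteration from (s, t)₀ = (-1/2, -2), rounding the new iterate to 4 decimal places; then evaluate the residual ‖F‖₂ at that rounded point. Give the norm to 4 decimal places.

1.2601

At (-1/2, -2): F = (-10.0000, -2.0000).
Jacobian J = [[t^2 - 3·t, 2·s·t - 3·s - 4·t], [-8·s·t + 4·s - 2·t - 1, -4·s^2 - 2·s]].
At the point, J = [[10.0000, 11.5000], [-7.0000, 0.0000]] (det J = 80.5000).
Solving J·Δ = −F gives Δ = (-0.2857, 1.1180).
Then the next iterate is (s, t)₁ = (-0.7857, -0.8820).
Re-evaluating at (-0.7857, -0.8820): F = (-1.246025, -0.187705), so ‖F‖₂ = 1.2601.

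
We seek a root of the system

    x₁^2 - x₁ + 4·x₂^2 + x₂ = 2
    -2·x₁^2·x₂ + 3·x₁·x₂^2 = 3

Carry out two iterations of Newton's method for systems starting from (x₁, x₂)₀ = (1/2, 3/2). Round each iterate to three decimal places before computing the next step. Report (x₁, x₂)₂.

At (1/2, 3/2): F = (8.250, -0.375).
Jacobian J = [[2·x₁ - 1, 8·x₂ + 1], [-4·x₁·x₂ + 3·x₂^2, -2·x₁^2 + 6·x₁·x₂]].
At the point, J = [[0.000, 13.000], [3.750, 4.000]] (det J = -48.750).
Solving J·Δ = −F gives Δ = (0.777, -0.635).
Then the next iterate is (x₁, x₂)₁ = (1.277, 0.865).
Round to (1.277, 0.865) and repeat: F = (2.21163, -2.95471), J = [[1.554, 7.920], [-2.17374, 3.36617]].
Δ = (-1.374, -0.010), so (x₁, x₂)₂ = (-0.097, 0.855).

(-0.097, 0.855)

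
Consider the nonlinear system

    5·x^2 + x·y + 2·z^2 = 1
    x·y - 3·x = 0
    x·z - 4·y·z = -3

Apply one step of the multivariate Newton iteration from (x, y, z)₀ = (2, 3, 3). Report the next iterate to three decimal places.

At (2, 3, 3): F = (43.000, 0.000, -27.000).
Jacobian J = [[10·x + y, x, 4·z], [y - 3, x, 0], [z, -4·z, x - 4·y]].
At the point, J = [[23.000, 2.000, 12.000], [0.000, 2.000, 0.000], [3.000, -12.000, -10.000]] (det J = -532.000).
Solving J·Δ = −F gives Δ = (-0.398, 0.000, -2.820).
Then the next iterate is (x, y, z)₁ = (1.602, 3.000, 0.180).

(1.602, 3.000, 0.180)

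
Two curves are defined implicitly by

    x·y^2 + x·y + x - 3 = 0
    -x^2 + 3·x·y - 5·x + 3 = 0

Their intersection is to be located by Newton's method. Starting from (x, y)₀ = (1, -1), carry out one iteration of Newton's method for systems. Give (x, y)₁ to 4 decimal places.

At (1, -1): F = (-2.0000, -6.0000).
Jacobian J = [[y^2 + y + 1, 2·x·y + x], [-2·x + 3·y - 5, 3·x]].
At the point, J = [[1.0000, -1.0000], [-10.0000, 3.0000]] (det J = -7.0000).
Solving J·Δ = −F gives Δ = (-1.7143, -3.7143).
Then the next iterate is (x, y)₁ = (-0.7143, -4.7143).

(-0.7143, -4.7143)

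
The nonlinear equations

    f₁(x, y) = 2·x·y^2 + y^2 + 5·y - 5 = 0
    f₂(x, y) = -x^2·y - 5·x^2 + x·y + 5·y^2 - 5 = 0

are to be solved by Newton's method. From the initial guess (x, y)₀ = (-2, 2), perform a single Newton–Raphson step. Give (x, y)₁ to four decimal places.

(-1.3261, 1.7702)

At (-2, 2): F = (-7.0000, -17.0000).
Jacobian J = [[2·y^2, 4·x·y + 2·y + 5], [-2·x·y - 10·x + y, -x^2 + x + 10·y]].
At the point, J = [[8.0000, -7.0000], [30.0000, 14.0000]] (det J = 322.0000).
Solving J·Δ = −F gives Δ = (0.6739, -0.2298).
Then the next iterate is (x, y)₁ = (-1.3261, 1.7702).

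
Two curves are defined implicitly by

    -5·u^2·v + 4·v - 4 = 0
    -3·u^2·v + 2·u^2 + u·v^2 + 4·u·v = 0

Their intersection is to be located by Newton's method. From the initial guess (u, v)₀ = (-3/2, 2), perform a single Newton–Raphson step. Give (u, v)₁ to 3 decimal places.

(-1.111, 1.058)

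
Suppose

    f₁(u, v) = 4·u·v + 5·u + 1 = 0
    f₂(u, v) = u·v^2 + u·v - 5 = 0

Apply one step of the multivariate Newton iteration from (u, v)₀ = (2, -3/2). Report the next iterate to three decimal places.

(18.000, 0.625)

At (2, -3/2): F = (-1.000, -3.500).
Jacobian J = [[4·v + 5, 4·u], [v^2 + v, 2·u·v + u]].
At the point, J = [[-1.000, 8.000], [0.750, -4.000]] (det J = -2.000).
Solving J·Δ = −F gives Δ = (16.000, 2.125).
Then the next iterate is (u, v)₁ = (18.000, 0.625).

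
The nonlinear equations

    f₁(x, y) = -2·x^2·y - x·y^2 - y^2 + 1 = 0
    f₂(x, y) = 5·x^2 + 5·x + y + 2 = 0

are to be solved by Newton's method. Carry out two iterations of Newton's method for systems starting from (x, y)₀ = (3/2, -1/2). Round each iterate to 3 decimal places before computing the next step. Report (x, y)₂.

(0.011, -0.900)

At (3/2, -1/2): F = (2.625, 20.250).
Jacobian J = [[-4·x·y - y^2, -2·x^2 - 2·x·y - 2·y], [10·x + 5, 1]].
At the point, J = [[2.750, -2.000], [20.000, 1.000]] (det J = 42.750).
Solving J·Δ = −F gives Δ = (-1.009, -0.075).
Then the next iterate is (x, y)₁ = (0.491, -0.575).
Round to (0.491, -0.575) and repeat: F = (0.78428, 5.08540), J = [[0.79868, 1.23249], [9.910, 1.000]].
Δ = (-0.480, -0.325), so (x, y)₂ = (0.011, -0.900).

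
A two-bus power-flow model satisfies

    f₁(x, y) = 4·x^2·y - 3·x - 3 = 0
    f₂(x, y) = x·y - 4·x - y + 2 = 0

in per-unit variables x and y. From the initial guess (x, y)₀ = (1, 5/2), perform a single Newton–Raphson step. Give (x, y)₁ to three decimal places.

(-0.333, 7.167)

At (1, 5/2): F = (4.000, -2.000).
Jacobian J = [[8·x·y - 3, 4·x^2], [y - 4, x - 1]].
At the point, J = [[17.000, 4.000], [-1.500, 0.000]] (det J = 6.000).
Solving J·Δ = −F gives Δ = (-1.333, 4.667).
Then the next iterate is (x, y)₁ = (-0.333, 7.167).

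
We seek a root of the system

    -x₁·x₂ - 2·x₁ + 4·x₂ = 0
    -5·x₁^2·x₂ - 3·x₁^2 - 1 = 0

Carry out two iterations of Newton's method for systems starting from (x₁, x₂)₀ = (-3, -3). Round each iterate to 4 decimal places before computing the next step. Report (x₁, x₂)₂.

(-2.2701, -0.7371)

At (-3, -3): F = (-15.0000, 107.0000).
Jacobian J = [[-x₂ - 2, -x₁ + 4], [-10·x₁·x₂ - 6·x₁, -5·x₁^2]].
At the point, J = [[1.0000, 7.0000], [-72.0000, -45.0000]] (det J = 459.0000).
Solving J·Δ = −F gives Δ = (0.1612, 2.1198).
Then the next iterate is (x₁, x₂)₁ = (-2.8388, -0.8802).
Round to (-2.8388, -0.8802) and repeat: F = (-0.341912, 10.290358), J = [[-1.1198, 6.8388], [-7.954318, -40.293927]].
Δ = (0.5687, 0.1431), so (x₁, x₂)₂ = (-2.2701, -0.7371).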